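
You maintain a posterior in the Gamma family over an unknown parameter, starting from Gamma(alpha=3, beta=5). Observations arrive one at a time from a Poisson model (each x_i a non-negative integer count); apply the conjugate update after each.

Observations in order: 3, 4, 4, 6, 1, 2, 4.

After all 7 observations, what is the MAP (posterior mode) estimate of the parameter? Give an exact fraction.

obs 1: x=3 → posterior Gamma(6, 6)
obs 2: x=4 → posterior Gamma(10, 7)
obs 3: x=4 → posterior Gamma(14, 8)
obs 4: x=6 → posterior Gamma(20, 9)
obs 5: x=1 → posterior Gamma(21, 10)
obs 6: x=2 → posterior Gamma(23, 11)
obs 7: x=4 → posterior Gamma(27, 12)

13/6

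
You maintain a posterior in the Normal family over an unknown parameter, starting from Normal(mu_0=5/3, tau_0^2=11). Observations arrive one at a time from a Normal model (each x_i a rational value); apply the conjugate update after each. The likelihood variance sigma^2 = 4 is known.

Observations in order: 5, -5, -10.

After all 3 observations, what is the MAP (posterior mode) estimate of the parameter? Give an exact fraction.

obs 1: x=5 → posterior Normal(37/9, 44/15)
obs 2: x=-5 → posterior Normal(10/39, 22/13)
obs 3: x=-10 → posterior Normal(-310/111, 44/37)

-310/111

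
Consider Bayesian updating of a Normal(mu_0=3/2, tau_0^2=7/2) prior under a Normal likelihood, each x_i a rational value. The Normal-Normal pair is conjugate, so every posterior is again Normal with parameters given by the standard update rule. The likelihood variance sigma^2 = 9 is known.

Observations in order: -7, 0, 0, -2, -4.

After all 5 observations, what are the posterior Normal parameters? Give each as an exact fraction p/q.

mu_0=-64/53, tau_0^2=63/53

obs 1: x=-7 → posterior Normal(-22/25, 63/25)
obs 2: x=0 → posterior Normal(-11/16, 63/32)
obs 3: x=0 → posterior Normal(-22/39, 21/13)
obs 4: x=-2 → posterior Normal(-18/23, 63/46)
obs 5: x=-4 → posterior Normal(-64/53, 63/53)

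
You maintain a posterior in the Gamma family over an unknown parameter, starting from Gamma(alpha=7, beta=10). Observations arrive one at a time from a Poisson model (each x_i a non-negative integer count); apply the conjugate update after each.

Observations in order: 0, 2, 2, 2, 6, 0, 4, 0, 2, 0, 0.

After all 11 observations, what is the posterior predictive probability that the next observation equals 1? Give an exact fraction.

obs 1: x=0 → posterior Gamma(7, 11)
obs 2: x=2 → posterior Gamma(9, 12)
obs 3: x=2 → posterior Gamma(11, 13)
obs 4: x=2 → posterior Gamma(13, 14)
obs 5: x=6 → posterior Gamma(19, 15)
obs 6: x=0 → posterior Gamma(19, 16)
obs 7: x=4 → posterior Gamma(23, 17)
obs 8: x=0 → posterior Gamma(23, 18)
obs 9: x=2 → posterior Gamma(25, 19)
obs 10: x=0 → posterior Gamma(25, 20)
obs 11: x=0 → posterior Gamma(25, 21)

28406804148068106668518061463012525/79981528839832616637508874879893504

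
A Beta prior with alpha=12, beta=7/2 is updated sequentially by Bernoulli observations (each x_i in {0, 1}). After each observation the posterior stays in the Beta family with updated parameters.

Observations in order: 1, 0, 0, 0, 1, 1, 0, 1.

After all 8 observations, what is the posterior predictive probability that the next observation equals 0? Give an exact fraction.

obs 1: x=1 → posterior Beta(13, 7/2)
obs 2: x=0 → posterior Beta(13, 9/2)
obs 3: x=0 → posterior Beta(13, 11/2)
obs 4: x=0 → posterior Beta(13, 13/2)
obs 5: x=1 → posterior Beta(14, 13/2)
obs 6: x=1 → posterior Beta(15, 13/2)
obs 7: x=0 → posterior Beta(15, 15/2)
obs 8: x=1 → posterior Beta(16, 15/2)

15/47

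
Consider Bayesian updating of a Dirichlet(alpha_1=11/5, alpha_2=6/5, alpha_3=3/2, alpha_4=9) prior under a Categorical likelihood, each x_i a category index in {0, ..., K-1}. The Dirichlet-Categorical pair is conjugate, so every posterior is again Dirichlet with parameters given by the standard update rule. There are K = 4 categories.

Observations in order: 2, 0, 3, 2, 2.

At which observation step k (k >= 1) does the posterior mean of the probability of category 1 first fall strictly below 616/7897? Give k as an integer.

k = 2

obs 1: x=2 → posterior Dirichlet(11/5, 6/5, 5/2, 9)
obs 2: x=0 → posterior Dirichlet(16/5, 6/5, 5/2, 9)
obs 3: x=3 → posterior Dirichlet(16/5, 6/5, 5/2, 10)
obs 4: x=2 → posterior Dirichlet(16/5, 6/5, 7/2, 10)
obs 5: x=2 → posterior Dirichlet(16/5, 6/5, 9/2, 10)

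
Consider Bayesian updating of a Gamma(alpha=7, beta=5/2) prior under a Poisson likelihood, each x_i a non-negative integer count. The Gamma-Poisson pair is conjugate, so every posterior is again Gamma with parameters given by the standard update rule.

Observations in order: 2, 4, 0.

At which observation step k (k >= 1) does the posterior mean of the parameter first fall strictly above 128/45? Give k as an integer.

k = 2

obs 1: x=2 → posterior Gamma(9, 7/2)
obs 2: x=4 → posterior Gamma(13, 9/2)
obs 3: x=0 → posterior Gamma(13, 11/2)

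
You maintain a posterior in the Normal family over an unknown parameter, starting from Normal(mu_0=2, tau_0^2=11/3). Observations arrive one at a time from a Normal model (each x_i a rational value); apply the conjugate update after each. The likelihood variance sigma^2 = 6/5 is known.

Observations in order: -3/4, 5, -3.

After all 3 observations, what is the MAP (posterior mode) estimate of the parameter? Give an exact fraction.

419/732

obs 1: x=-3/4 → posterior Normal(-21/292, 66/73)
obs 2: x=5 → posterior Normal(1079/512, 33/64)
obs 3: x=-3 → posterior Normal(419/732, 22/61)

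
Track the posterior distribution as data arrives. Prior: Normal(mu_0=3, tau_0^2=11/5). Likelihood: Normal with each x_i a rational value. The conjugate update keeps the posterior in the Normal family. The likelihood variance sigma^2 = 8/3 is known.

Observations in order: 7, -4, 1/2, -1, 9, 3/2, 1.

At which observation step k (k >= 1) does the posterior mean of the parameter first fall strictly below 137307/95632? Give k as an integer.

k = 4

obs 1: x=7 → posterior Normal(351/73, 88/73)
obs 2: x=-4 → posterior Normal(219/106, 44/53)
obs 3: x=1/2 → posterior Normal(471/278, 88/139)
obs 4: x=-1 → posterior Normal(405/344, 22/43)
obs 5: x=9 → posterior Normal(999/410, 88/205)
obs 6: x=3/2 → posterior Normal(549/238, 44/119)
obs 7: x=1 → posterior Normal(582/271, 88/271)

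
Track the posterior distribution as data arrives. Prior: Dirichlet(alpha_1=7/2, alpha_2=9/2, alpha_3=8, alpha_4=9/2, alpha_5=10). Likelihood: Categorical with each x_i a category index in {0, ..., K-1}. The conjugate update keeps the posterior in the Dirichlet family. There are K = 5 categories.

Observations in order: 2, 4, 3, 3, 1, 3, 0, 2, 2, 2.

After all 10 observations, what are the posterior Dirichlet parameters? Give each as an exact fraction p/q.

alpha_1=9/2, alpha_2=11/2, alpha_3=12, alpha_4=15/2, alpha_5=11

obs 1: x=2 → posterior Dirichlet(7/2, 9/2, 9, 9/2, 10)
obs 2: x=4 → posterior Dirichlet(7/2, 9/2, 9, 9/2, 11)
obs 3: x=3 → posterior Dirichlet(7/2, 9/2, 9, 11/2, 11)
obs 4: x=3 → posterior Dirichlet(7/2, 9/2, 9, 13/2, 11)
obs 5: x=1 → posterior Dirichlet(7/2, 11/2, 9, 13/2, 11)
obs 6: x=3 → posterior Dirichlet(7/2, 11/2, 9, 15/2, 11)
obs 7: x=0 → posterior Dirichlet(9/2, 11/2, 9, 15/2, 11)
obs 8: x=2 → posterior Dirichlet(9/2, 11/2, 10, 15/2, 11)
obs 9: x=2 → posterior Dirichlet(9/2, 11/2, 11, 15/2, 11)
obs 10: x=2 → posterior Dirichlet(9/2, 11/2, 12, 15/2, 11)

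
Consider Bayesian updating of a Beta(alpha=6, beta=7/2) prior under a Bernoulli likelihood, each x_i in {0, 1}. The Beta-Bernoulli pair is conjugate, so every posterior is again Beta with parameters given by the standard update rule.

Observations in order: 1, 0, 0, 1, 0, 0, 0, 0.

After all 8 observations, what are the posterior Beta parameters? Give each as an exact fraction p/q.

alpha=8, beta=19/2

obs 1: x=1 → posterior Beta(7, 7/2)
obs 2: x=0 → posterior Beta(7, 9/2)
obs 3: x=0 → posterior Beta(7, 11/2)
obs 4: x=1 → posterior Beta(8, 11/2)
obs 5: x=0 → posterior Beta(8, 13/2)
obs 6: x=0 → posterior Beta(8, 15/2)
obs 7: x=0 → posterior Beta(8, 17/2)
obs 8: x=0 → posterior Beta(8, 19/2)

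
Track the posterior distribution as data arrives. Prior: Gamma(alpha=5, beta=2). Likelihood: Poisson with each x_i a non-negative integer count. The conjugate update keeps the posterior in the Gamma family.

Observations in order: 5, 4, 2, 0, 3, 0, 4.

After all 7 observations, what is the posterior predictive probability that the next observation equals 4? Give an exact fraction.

2650018497776097827682771/20000000000000000000000000

obs 1: x=5 → posterior Gamma(10, 3)
obs 2: x=4 → posterior Gamma(14, 4)
obs 3: x=2 → posterior Gamma(16, 5)
obs 4: x=0 → posterior Gamma(16, 6)
obs 5: x=3 → posterior Gamma(19, 7)
obs 6: x=0 → posterior Gamma(19, 8)
obs 7: x=4 → posterior Gamma(23, 9)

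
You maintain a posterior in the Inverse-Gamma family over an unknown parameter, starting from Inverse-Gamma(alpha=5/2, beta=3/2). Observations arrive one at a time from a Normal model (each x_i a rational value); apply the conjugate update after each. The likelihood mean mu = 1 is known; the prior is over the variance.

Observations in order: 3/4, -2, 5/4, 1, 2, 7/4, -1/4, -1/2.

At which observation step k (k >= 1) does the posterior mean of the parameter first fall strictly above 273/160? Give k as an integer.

obs 1: x=3/4 → posterior Inverse-Gamma(3, 49/32)
obs 2: x=-2 → posterior Inverse-Gamma(7/2, 193/32)
obs 3: x=5/4 → posterior Inverse-Gamma(4, 97/16)
obs 4: x=1 → posterior Inverse-Gamma(9/2, 97/16)
obs 5: x=2 → posterior Inverse-Gamma(5, 105/16)
obs 6: x=7/4 → posterior Inverse-Gamma(11/2, 219/32)
obs 7: x=-1/4 → posterior Inverse-Gamma(6, 61/8)
obs 8: x=-1/2 → posterior Inverse-Gamma(13/2, 35/4)

k = 2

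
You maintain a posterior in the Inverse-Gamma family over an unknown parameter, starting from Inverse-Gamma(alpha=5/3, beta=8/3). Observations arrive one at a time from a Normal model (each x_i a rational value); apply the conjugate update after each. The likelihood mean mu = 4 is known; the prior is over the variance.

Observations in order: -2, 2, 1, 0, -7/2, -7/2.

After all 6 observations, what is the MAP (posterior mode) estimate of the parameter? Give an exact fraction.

obs 1: x=-2 → posterior Inverse-Gamma(13/6, 62/3)
obs 2: x=2 → posterior Inverse-Gamma(8/3, 68/3)
obs 3: x=1 → posterior Inverse-Gamma(19/6, 163/6)
obs 4: x=0 → posterior Inverse-Gamma(11/3, 211/6)
obs 5: x=-7/2 → posterior Inverse-Gamma(25/6, 1519/24)
obs 6: x=-7/2 → posterior Inverse-Gamma(14/3, 1097/12)

1097/68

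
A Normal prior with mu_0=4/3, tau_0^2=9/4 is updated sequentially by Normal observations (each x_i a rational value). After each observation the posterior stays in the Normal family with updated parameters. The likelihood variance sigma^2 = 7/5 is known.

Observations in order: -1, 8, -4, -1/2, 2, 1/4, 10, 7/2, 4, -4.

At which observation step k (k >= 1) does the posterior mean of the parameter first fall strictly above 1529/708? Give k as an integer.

obs 1: x=-1 → posterior Normal(-23/219, 63/73)
obs 2: x=8 → posterior Normal(1057/354, 63/118)
obs 3: x=-4 → posterior Normal(517/489, 63/163)
obs 4: x=-1/2 → posterior Normal(899/1248, 63/208)
obs 5: x=2 → posterior Normal(1439/1518, 63/253)
obs 6: x=1/4 → posterior Normal(3013/3576, 63/298)
obs 7: x=10 → posterior Normal(8413/4116, 9/49)
obs 8: x=7/2 → posterior Normal(10303/4656, 63/388)
obs 9: x=4 → posterior Normal(12463/5196, 63/433)
obs 10: x=-4 → posterior Normal(10303/5736, 63/478)

k = 2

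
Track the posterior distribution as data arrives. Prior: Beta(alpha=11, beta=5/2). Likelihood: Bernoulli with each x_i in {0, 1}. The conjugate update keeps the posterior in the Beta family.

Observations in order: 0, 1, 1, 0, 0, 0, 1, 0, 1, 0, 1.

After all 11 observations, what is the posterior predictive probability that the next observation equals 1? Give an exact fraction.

32/49

obs 1: x=0 → posterior Beta(11, 7/2)
obs 2: x=1 → posterior Beta(12, 7/2)
obs 3: x=1 → posterior Beta(13, 7/2)
obs 4: x=0 → posterior Beta(13, 9/2)
obs 5: x=0 → posterior Beta(13, 11/2)
obs 6: x=0 → posterior Beta(13, 13/2)
obs 7: x=1 → posterior Beta(14, 13/2)
obs 8: x=0 → posterior Beta(14, 15/2)
obs 9: x=1 → posterior Beta(15, 15/2)
obs 10: x=0 → posterior Beta(15, 17/2)
obs 11: x=1 → posterior Beta(16, 17/2)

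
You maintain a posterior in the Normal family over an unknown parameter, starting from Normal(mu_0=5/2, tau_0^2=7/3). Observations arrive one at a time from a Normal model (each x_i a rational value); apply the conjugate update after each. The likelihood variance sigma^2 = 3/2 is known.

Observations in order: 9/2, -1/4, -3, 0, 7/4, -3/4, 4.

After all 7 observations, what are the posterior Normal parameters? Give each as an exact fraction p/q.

mu_0=110/107, tau_0^2=21/107

obs 1: x=9/2 → posterior Normal(171/46, 21/23)
obs 2: x=-1/4 → posterior Normal(82/37, 21/37)
obs 3: x=-3 → posterior Normal(40/51, 7/17)
obs 4: x=0 → posterior Normal(8/13, 21/65)
obs 5: x=7/4 → posterior Normal(129/158, 21/79)
obs 6: x=-3/4 → posterior Normal(18/31, 7/31)
obs 7: x=4 → posterior Normal(110/107, 21/107)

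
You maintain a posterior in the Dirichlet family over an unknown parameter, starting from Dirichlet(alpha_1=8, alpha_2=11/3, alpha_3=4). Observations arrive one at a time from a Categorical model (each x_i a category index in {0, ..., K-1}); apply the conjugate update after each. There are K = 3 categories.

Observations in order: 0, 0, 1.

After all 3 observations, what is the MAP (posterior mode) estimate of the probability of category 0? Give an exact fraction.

27/47

obs 1: x=0 → posterior Dirichlet(9, 11/3, 4)
obs 2: x=0 → posterior Dirichlet(10, 11/3, 4)
obs 3: x=1 → posterior Dirichlet(10, 14/3, 4)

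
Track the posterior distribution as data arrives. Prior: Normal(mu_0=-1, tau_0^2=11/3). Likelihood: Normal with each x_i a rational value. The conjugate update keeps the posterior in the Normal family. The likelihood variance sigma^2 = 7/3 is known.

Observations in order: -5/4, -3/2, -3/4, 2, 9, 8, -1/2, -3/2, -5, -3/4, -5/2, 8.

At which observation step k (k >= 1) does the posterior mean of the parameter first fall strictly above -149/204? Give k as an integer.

obs 1: x=-5/4 → posterior Normal(-83/72, 77/54)
obs 2: x=-3/2 → posterior Normal(-149/116, 77/87)
obs 3: x=-3/4 → posterior Normal(-91/80, 77/120)
obs 4: x=2 → posterior Normal(-47/102, 77/153)
obs 5: x=9 → posterior Normal(151/124, 77/186)
obs 6: x=8 → posterior Normal(327/146, 77/219)
obs 7: x=-1/2 → posterior Normal(79/42, 11/36)
obs 8: x=-3/2 → posterior Normal(283/190, 77/285)
obs 9: x=-5 → posterior Normal(173/212, 77/318)
obs 10: x=-3/4 → posterior Normal(313/468, 77/351)
obs 11: x=-5/2 → posterior Normal(203/512, 77/384)
obs 12: x=8 → posterior Normal(555/556, 77/417)

k = 4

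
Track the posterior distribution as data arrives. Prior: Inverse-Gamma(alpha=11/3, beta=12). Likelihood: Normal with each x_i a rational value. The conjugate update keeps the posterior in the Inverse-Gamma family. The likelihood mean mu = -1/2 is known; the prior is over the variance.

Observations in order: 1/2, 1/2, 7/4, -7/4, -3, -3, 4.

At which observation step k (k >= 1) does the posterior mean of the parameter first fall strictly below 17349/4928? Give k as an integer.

k = 4

obs 1: x=1/2 → posterior Inverse-Gamma(25/6, 25/2)
obs 2: x=1/2 → posterior Inverse-Gamma(14/3, 13)
obs 3: x=7/4 → posterior Inverse-Gamma(31/6, 497/32)
obs 4: x=-7/4 → posterior Inverse-Gamma(17/3, 261/16)
obs 5: x=-3 → posterior Inverse-Gamma(37/6, 311/16)
obs 6: x=-3 → posterior Inverse-Gamma(20/3, 361/16)
obs 7: x=4 → posterior Inverse-Gamma(43/6, 523/16)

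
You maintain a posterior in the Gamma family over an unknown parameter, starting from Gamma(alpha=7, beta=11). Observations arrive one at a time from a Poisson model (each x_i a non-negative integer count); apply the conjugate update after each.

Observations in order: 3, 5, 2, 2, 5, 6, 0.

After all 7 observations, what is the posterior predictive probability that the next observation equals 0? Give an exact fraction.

obs 1: x=3 → posterior Gamma(10, 12)
obs 2: x=5 → posterior Gamma(15, 13)
obs 3: x=2 → posterior Gamma(17, 14)
obs 4: x=2 → posterior Gamma(19, 15)
obs 5: x=5 → posterior Gamma(24, 16)
obs 6: x=6 → posterior Gamma(30, 17)
obs 7: x=0 → posterior Gamma(30, 18)

45517159607903340355793714778287898624/230466617897195215045509519405933293401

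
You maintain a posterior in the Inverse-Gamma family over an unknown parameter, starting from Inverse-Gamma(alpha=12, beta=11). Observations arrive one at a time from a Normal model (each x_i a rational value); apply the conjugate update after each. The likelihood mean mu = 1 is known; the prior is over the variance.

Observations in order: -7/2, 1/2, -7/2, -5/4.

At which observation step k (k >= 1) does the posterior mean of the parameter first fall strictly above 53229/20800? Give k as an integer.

obs 1: x=-7/2 → posterior Inverse-Gamma(25/2, 169/8)
obs 2: x=1/2 → posterior Inverse-Gamma(13, 85/4)
obs 3: x=-7/2 → posterior Inverse-Gamma(27/2, 251/8)
obs 4: x=-5/4 → posterior Inverse-Gamma(14, 1085/32)

k = 4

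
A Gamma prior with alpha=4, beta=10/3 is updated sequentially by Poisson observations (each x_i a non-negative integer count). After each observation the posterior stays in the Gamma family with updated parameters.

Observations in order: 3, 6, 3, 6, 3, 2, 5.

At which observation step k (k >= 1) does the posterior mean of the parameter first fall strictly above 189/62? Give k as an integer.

k = 7

obs 1: x=3 → posterior Gamma(7, 13/3)
obs 2: x=6 → posterior Gamma(13, 16/3)
obs 3: x=3 → posterior Gamma(16, 19/3)
obs 4: x=6 → posterior Gamma(22, 22/3)
obs 5: x=3 → posterior Gamma(25, 25/3)
obs 6: x=2 → posterior Gamma(27, 28/3)
obs 7: x=5 → posterior Gamma(32, 31/3)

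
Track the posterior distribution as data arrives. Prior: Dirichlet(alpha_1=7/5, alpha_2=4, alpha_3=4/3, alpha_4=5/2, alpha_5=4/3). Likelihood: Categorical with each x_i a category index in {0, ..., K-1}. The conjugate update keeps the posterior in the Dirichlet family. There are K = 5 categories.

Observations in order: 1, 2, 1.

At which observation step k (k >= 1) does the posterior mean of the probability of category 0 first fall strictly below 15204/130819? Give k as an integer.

k = 2

obs 1: x=1 → posterior Dirichlet(7/5, 5, 4/3, 5/2, 4/3)
obs 2: x=2 → posterior Dirichlet(7/5, 5, 7/3, 5/2, 4/3)
obs 3: x=1 → posterior Dirichlet(7/5, 6, 7/3, 5/2, 4/3)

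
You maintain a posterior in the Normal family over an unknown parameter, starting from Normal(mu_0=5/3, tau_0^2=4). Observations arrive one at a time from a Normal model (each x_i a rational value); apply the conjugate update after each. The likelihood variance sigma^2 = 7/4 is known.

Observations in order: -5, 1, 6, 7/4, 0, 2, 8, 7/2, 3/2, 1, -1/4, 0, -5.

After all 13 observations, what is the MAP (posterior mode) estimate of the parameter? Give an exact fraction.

17/15

obs 1: x=-5 → posterior Normal(-205/69, 28/23)
obs 2: x=1 → posterior Normal(-157/117, 28/39)
obs 3: x=6 → posterior Normal(131/165, 28/55)
obs 4: x=7/4 → posterior Normal(215/213, 28/71)
obs 5: x=0 → posterior Normal(215/261, 28/87)
obs 6: x=2 → posterior Normal(311/309, 28/103)
obs 7: x=8 → posterior Normal(695/357, 4/17)
obs 8: x=7/2 → posterior Normal(863/405, 28/135)
obs 9: x=3/2 → posterior Normal(935/453, 28/151)
obs 10: x=1 → posterior Normal(983/501, 28/167)
obs 11: x=-1/4 → posterior Normal(971/549, 28/183)
obs 12: x=0 → posterior Normal(971/597, 28/199)
obs 13: x=-5 → posterior Normal(17/15, 28/215)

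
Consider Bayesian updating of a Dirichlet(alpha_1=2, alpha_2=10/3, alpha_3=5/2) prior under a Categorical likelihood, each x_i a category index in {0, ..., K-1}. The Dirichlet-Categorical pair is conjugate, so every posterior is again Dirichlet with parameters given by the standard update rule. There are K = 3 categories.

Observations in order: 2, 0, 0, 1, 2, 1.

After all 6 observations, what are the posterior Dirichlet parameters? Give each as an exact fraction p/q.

obs 1: x=2 → posterior Dirichlet(2, 10/3, 7/2)
obs 2: x=0 → posterior Dirichlet(3, 10/3, 7/2)
obs 3: x=0 → posterior Dirichlet(4, 10/3, 7/2)
obs 4: x=1 → posterior Dirichlet(4, 13/3, 7/2)
obs 5: x=2 → posterior Dirichlet(4, 13/3, 9/2)
obs 6: x=1 → posterior Dirichlet(4, 16/3, 9/2)

alpha_1=4, alpha_2=16/3, alpha_3=9/2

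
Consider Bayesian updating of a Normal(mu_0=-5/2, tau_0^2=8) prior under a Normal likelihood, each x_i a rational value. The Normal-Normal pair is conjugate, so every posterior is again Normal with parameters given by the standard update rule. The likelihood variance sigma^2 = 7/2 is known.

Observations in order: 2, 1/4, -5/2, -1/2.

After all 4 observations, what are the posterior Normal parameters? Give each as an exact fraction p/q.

mu_0=-59/142, tau_0^2=56/71

obs 1: x=2 → posterior Normal(29/46, 56/23)
obs 2: x=1/4 → posterior Normal(37/78, 56/39)
obs 3: x=-5/2 → posterior Normal(-43/110, 56/55)
obs 4: x=-1/2 → posterior Normal(-59/142, 56/71)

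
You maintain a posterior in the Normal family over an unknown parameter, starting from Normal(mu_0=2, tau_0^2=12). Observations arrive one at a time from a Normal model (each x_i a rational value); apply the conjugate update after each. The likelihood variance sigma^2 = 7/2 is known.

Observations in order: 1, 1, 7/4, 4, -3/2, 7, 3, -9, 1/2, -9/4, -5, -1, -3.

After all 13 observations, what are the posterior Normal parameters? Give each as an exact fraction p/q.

mu_0=-70/319, tau_0^2=84/319

obs 1: x=1 → posterior Normal(38/31, 84/31)
obs 2: x=1 → posterior Normal(62/55, 84/55)
obs 3: x=7/4 → posterior Normal(104/79, 84/79)
obs 4: x=4 → posterior Normal(200/103, 84/103)
obs 5: x=-3/2 → posterior Normal(164/127, 84/127)
obs 6: x=7 → posterior Normal(332/151, 84/151)
obs 7: x=3 → posterior Normal(404/175, 12/25)
obs 8: x=-9 → posterior Normal(188/199, 84/199)
obs 9: x=1/2 → posterior Normal(200/223, 84/223)
obs 10: x=-9/4 → posterior Normal(146/247, 84/247)
obs 11: x=-5 → posterior Normal(26/271, 84/271)
obs 12: x=-1 → posterior Normal(2/295, 84/295)
obs 13: x=-3 → posterior Normal(-70/319, 84/319)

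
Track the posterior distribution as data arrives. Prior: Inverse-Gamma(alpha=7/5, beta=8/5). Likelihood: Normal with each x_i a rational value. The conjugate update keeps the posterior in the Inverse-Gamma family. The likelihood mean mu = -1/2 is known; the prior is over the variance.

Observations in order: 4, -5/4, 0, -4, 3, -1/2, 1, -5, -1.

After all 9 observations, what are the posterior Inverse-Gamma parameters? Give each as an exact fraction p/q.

obs 1: x=4 → posterior Inverse-Gamma(19/10, 469/40)
obs 2: x=-5/4 → posterior Inverse-Gamma(12/5, 1921/160)
obs 3: x=0 → posterior Inverse-Gamma(29/10, 1941/160)
obs 4: x=-4 → posterior Inverse-Gamma(17/5, 2921/160)
obs 5: x=3 → posterior Inverse-Gamma(39/10, 3901/160)
obs 6: x=-1/2 → posterior Inverse-Gamma(22/5, 3901/160)
obs 7: x=1 → posterior Inverse-Gamma(49/10, 4081/160)
obs 8: x=-5 → posterior Inverse-Gamma(27/5, 5701/160)
obs 9: x=-1 → posterior Inverse-Gamma(59/10, 5721/160)

alpha=59/10, beta=5721/160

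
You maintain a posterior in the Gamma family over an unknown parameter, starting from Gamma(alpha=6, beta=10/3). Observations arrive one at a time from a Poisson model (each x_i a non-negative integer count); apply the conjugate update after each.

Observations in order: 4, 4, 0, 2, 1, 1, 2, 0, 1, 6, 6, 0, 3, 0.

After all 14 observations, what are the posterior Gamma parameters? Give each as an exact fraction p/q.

alpha=36, beta=52/3

obs 1: x=4 → posterior Gamma(10, 13/3)
obs 2: x=4 → posterior Gamma(14, 16/3)
obs 3: x=0 → posterior Gamma(14, 19/3)
obs 4: x=2 → posterior Gamma(16, 22/3)
obs 5: x=1 → posterior Gamma(17, 25/3)
obs 6: x=1 → posterior Gamma(18, 28/3)
obs 7: x=2 → posterior Gamma(20, 31/3)
obs 8: x=0 → posterior Gamma(20, 34/3)
obs 9: x=1 → posterior Gamma(21, 37/3)
obs 10: x=6 → posterior Gamma(27, 40/3)
obs 11: x=6 → posterior Gamma(33, 43/3)
obs 12: x=0 → posterior Gamma(33, 46/3)
obs 13: x=3 → posterior Gamma(36, 49/3)
obs 14: x=0 → posterior Gamma(36, 52/3)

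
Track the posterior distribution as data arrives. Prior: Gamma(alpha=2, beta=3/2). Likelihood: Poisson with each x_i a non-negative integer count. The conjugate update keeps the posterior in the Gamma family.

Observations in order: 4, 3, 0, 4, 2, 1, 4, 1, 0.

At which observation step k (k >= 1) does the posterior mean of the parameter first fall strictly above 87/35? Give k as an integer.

obs 1: x=4 → posterior Gamma(6, 5/2)
obs 2: x=3 → posterior Gamma(9, 7/2)
obs 3: x=0 → posterior Gamma(9, 9/2)
obs 4: x=4 → posterior Gamma(13, 11/2)
obs 5: x=2 → posterior Gamma(15, 13/2)
obs 6: x=1 → posterior Gamma(16, 15/2)
obs 7: x=4 → posterior Gamma(20, 17/2)
obs 8: x=1 → posterior Gamma(21, 19/2)
obs 9: x=0 → posterior Gamma(21, 21/2)

k = 2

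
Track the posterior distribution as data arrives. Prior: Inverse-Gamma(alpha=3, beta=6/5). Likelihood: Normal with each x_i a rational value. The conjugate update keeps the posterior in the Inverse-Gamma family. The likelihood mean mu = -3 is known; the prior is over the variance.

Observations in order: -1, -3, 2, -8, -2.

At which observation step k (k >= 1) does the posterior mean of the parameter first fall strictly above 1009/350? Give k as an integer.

obs 1: x=-1 → posterior Inverse-Gamma(7/2, 16/5)
obs 2: x=-3 → posterior Inverse-Gamma(4, 16/5)
obs 3: x=2 → posterior Inverse-Gamma(9/2, 157/10)
obs 4: x=-8 → posterior Inverse-Gamma(5, 141/5)
obs 5: x=-2 → posterior Inverse-Gamma(11/2, 287/10)

k = 3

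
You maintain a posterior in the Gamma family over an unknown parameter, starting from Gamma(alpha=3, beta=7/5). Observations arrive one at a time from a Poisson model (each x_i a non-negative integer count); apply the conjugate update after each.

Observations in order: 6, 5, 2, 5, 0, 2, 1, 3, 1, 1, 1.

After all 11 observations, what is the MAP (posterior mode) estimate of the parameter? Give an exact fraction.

obs 1: x=6 → posterior Gamma(9, 12/5)
obs 2: x=5 → posterior Gamma(14, 17/5)
obs 3: x=2 → posterior Gamma(16, 22/5)
obs 4: x=5 → posterior Gamma(21, 27/5)
obs 5: x=0 → posterior Gamma(21, 32/5)
obs 6: x=2 → posterior Gamma(23, 37/5)
obs 7: x=1 → posterior Gamma(24, 42/5)
obs 8: x=3 → posterior Gamma(27, 47/5)
obs 9: x=1 → posterior Gamma(28, 52/5)
obs 10: x=1 → posterior Gamma(29, 57/5)
obs 11: x=1 → posterior Gamma(30, 62/5)

145/62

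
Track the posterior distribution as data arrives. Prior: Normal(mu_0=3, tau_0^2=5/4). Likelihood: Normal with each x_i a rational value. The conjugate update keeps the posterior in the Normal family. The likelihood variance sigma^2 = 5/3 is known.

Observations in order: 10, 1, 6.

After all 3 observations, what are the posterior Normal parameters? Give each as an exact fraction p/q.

mu_0=63/13, tau_0^2=5/13

obs 1: x=10 → posterior Normal(6, 5/7)
obs 2: x=1 → posterior Normal(9/2, 1/2)
obs 3: x=6 → posterior Normal(63/13, 5/13)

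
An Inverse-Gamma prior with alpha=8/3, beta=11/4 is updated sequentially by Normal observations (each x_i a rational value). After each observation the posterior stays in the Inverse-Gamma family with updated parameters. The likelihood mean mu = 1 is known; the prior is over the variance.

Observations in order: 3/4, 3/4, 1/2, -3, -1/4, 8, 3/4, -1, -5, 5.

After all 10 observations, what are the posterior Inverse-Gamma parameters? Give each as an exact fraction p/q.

alpha=23/3, beta=257/4

obs 1: x=3/4 → posterior Inverse-Gamma(19/6, 89/32)
obs 2: x=3/4 → posterior Inverse-Gamma(11/3, 45/16)
obs 3: x=1/2 → posterior Inverse-Gamma(25/6, 47/16)
obs 4: x=-3 → posterior Inverse-Gamma(14/3, 175/16)
obs 5: x=-1/4 → posterior Inverse-Gamma(31/6, 375/32)
obs 6: x=8 → posterior Inverse-Gamma(17/3, 1159/32)
obs 7: x=3/4 → posterior Inverse-Gamma(37/6, 145/4)
obs 8: x=-1 → posterior Inverse-Gamma(20/3, 153/4)
obs 9: x=-5 → posterior Inverse-Gamma(43/6, 225/4)
obs 10: x=5 → posterior Inverse-Gamma(23/3, 257/4)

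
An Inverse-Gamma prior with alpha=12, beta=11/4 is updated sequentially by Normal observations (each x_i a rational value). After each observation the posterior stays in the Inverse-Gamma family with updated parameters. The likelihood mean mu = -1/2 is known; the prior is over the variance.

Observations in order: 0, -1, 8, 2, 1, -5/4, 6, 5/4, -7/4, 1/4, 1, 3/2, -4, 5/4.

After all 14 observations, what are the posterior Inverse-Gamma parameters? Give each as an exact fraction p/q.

alpha=19, beta=2501/32

obs 1: x=0 → posterior Inverse-Gamma(25/2, 23/8)
obs 2: x=-1 → posterior Inverse-Gamma(13, 3)
obs 3: x=8 → posterior Inverse-Gamma(27/2, 313/8)
obs 4: x=2 → posterior Inverse-Gamma(14, 169/4)
obs 5: x=1 → posterior Inverse-Gamma(29/2, 347/8)
obs 6: x=-5/4 → posterior Inverse-Gamma(15, 1397/32)
obs 7: x=6 → posterior Inverse-Gamma(31/2, 2073/32)
obs 8: x=5/4 → posterior Inverse-Gamma(16, 1061/16)
obs 9: x=-7/4 → posterior Inverse-Gamma(33/2, 2147/32)
obs 10: x=1/4 → posterior Inverse-Gamma(17, 539/8)
obs 11: x=1 → posterior Inverse-Gamma(35/2, 137/2)
obs 12: x=3/2 → posterior Inverse-Gamma(18, 141/2)
obs 13: x=-4 → posterior Inverse-Gamma(37/2, 613/8)
obs 14: x=5/4 → posterior Inverse-Gamma(19, 2501/32)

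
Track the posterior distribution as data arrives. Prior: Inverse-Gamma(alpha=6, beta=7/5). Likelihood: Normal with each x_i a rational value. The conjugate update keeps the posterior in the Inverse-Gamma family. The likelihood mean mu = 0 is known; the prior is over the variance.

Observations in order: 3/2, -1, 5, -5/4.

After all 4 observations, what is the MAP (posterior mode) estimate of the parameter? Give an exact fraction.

obs 1: x=3/2 → posterior Inverse-Gamma(13/2, 101/40)
obs 2: x=-1 → posterior Inverse-Gamma(7, 121/40)
obs 3: x=5 → posterior Inverse-Gamma(15/2, 621/40)
obs 4: x=-5/4 → posterior Inverse-Gamma(8, 2609/160)

2609/1440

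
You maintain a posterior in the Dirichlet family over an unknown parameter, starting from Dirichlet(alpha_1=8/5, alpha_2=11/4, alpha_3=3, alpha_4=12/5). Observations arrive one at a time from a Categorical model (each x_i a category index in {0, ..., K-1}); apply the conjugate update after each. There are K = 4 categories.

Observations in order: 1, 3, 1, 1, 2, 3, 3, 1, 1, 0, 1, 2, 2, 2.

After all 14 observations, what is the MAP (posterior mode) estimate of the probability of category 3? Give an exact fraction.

88/395

obs 1: x=1 → posterior Dirichlet(8/5, 15/4, 3, 12/5)
obs 2: x=3 → posterior Dirichlet(8/5, 15/4, 3, 17/5)
obs 3: x=1 → posterior Dirichlet(8/5, 19/4, 3, 17/5)
obs 4: x=1 → posterior Dirichlet(8/5, 23/4, 3, 17/5)
obs 5: x=2 → posterior Dirichlet(8/5, 23/4, 4, 17/5)
obs 6: x=3 → posterior Dirichlet(8/5, 23/4, 4, 22/5)
obs 7: x=3 → posterior Dirichlet(8/5, 23/4, 4, 27/5)
obs 8: x=1 → posterior Dirichlet(8/5, 27/4, 4, 27/5)
obs 9: x=1 → posterior Dirichlet(8/5, 31/4, 4, 27/5)
obs 10: x=0 → posterior Dirichlet(13/5, 31/4, 4, 27/5)
obs 11: x=1 → posterior Dirichlet(13/5, 35/4, 4, 27/5)
obs 12: x=2 → posterior Dirichlet(13/5, 35/4, 5, 27/5)
obs 13: x=2 → posterior Dirichlet(13/5, 35/4, 6, 27/5)
obs 14: x=2 → posterior Dirichlet(13/5, 35/4, 7, 27/5)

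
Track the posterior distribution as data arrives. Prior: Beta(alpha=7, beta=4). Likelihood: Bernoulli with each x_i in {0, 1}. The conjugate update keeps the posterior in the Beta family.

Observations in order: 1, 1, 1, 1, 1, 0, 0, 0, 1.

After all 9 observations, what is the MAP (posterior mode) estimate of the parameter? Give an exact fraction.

obs 1: x=1 → posterior Beta(8, 4)
obs 2: x=1 → posterior Beta(9, 4)
obs 3: x=1 → posterior Beta(10, 4)
obs 4: x=1 → posterior Beta(11, 4)
obs 5: x=1 → posterior Beta(12, 4)
obs 6: x=0 → posterior Beta(12, 5)
obs 7: x=0 → posterior Beta(12, 6)
obs 8: x=0 → posterior Beta(12, 7)
obs 9: x=1 → posterior Beta(13, 7)

2/3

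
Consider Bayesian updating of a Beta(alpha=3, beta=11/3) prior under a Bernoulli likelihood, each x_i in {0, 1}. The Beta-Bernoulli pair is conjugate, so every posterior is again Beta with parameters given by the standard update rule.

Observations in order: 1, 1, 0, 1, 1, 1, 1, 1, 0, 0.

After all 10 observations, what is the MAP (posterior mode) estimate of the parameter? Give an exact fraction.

obs 1: x=1 → posterior Beta(4, 11/3)
obs 2: x=1 → posterior Beta(5, 11/3)
obs 3: x=0 → posterior Beta(5, 14/3)
obs 4: x=1 → posterior Beta(6, 14/3)
obs 5: x=1 → posterior Beta(7, 14/3)
obs 6: x=1 → posterior Beta(8, 14/3)
obs 7: x=1 → posterior Beta(9, 14/3)
obs 8: x=1 → posterior Beta(10, 14/3)
obs 9: x=0 → posterior Beta(10, 17/3)
obs 10: x=0 → posterior Beta(10, 20/3)

27/44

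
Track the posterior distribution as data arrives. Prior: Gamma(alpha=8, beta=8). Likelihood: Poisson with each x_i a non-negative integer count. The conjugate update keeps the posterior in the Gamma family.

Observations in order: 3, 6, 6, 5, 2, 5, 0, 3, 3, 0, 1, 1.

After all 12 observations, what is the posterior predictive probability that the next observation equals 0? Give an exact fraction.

obs 1: x=3 → posterior Gamma(11, 9)
obs 2: x=6 → posterior Gamma(17, 10)
obs 3: x=6 → posterior Gamma(23, 11)
obs 4: x=5 → posterior Gamma(28, 12)
obs 5: x=2 → posterior Gamma(30, 13)
obs 6: x=5 → posterior Gamma(35, 14)
obs 7: x=0 → posterior Gamma(35, 15)
obs 8: x=3 → posterior Gamma(38, 16)
obs 9: x=3 → posterior Gamma(41, 17)
obs 10: x=0 → posterior Gamma(41, 18)
obs 11: x=1 → posterior Gamma(42, 19)
obs 12: x=1 → posterior Gamma(43, 20)

87960930222080000000000000000000000000000000000000000000/716852284415660510488171761482895729863004676631934290061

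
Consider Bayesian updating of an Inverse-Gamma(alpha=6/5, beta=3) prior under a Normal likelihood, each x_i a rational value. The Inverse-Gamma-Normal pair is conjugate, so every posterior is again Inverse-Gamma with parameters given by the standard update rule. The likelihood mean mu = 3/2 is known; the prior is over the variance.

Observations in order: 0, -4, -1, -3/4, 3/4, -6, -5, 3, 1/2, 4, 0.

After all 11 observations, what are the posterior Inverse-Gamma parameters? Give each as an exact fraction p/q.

alpha=67/10, beta=1285/16

obs 1: x=0 → posterior Inverse-Gamma(17/10, 33/8)
obs 2: x=-4 → posterior Inverse-Gamma(11/5, 77/4)
obs 3: x=-1 → posterior Inverse-Gamma(27/10, 179/8)
obs 4: x=-3/4 → posterior Inverse-Gamma(16/5, 797/32)
obs 5: x=3/4 → posterior Inverse-Gamma(37/10, 403/16)
obs 6: x=-6 → posterior Inverse-Gamma(21/5, 853/16)
obs 7: x=-5 → posterior Inverse-Gamma(47/10, 1191/16)
obs 8: x=3 → posterior Inverse-Gamma(26/5, 1209/16)
obs 9: x=1/2 → posterior Inverse-Gamma(57/10, 1217/16)
obs 10: x=4 → posterior Inverse-Gamma(31/5, 1267/16)
obs 11: x=0 → posterior Inverse-Gamma(67/10, 1285/16)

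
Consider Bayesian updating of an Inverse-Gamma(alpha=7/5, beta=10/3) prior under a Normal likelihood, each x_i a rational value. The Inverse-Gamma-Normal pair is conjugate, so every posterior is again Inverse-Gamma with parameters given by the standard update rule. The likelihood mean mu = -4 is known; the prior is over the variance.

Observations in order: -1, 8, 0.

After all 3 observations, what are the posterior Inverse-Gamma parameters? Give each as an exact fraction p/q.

alpha=29/10, beta=527/6

obs 1: x=-1 → posterior Inverse-Gamma(19/10, 47/6)
obs 2: x=8 → posterior Inverse-Gamma(12/5, 479/6)
obs 3: x=0 → posterior Inverse-Gamma(29/10, 527/6)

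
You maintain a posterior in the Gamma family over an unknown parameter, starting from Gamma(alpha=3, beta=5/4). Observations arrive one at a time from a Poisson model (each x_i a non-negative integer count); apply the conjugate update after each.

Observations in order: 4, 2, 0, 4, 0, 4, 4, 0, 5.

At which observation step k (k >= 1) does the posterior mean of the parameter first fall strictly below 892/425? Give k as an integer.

obs 1: x=4 → posterior Gamma(7, 9/4)
obs 2: x=2 → posterior Gamma(9, 13/4)
obs 3: x=0 → posterior Gamma(9, 17/4)
obs 4: x=4 → posterior Gamma(13, 21/4)
obs 5: x=0 → posterior Gamma(13, 25/4)
obs 6: x=4 → posterior Gamma(17, 29/4)
obs 7: x=4 → posterior Gamma(21, 33/4)
obs 8: x=0 → posterior Gamma(21, 37/4)
obs 9: x=5 → posterior Gamma(26, 41/4)

k = 5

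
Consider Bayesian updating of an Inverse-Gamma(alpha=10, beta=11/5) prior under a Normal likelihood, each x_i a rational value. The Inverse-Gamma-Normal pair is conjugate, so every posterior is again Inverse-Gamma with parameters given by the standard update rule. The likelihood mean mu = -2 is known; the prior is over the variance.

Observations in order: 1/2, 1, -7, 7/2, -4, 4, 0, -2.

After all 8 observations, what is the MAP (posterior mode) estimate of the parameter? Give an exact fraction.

obs 1: x=1/2 → posterior Inverse-Gamma(21/2, 213/40)
obs 2: x=1 → posterior Inverse-Gamma(11, 393/40)
obs 3: x=-7 → posterior Inverse-Gamma(23/2, 893/40)
obs 4: x=7/2 → posterior Inverse-Gamma(12, 749/20)
obs 5: x=-4 → posterior Inverse-Gamma(25/2, 789/20)
obs 6: x=4 → posterior Inverse-Gamma(13, 1149/20)
obs 7: x=0 → posterior Inverse-Gamma(27/2, 1189/20)
obs 8: x=-2 → posterior Inverse-Gamma(14, 1189/20)

1189/300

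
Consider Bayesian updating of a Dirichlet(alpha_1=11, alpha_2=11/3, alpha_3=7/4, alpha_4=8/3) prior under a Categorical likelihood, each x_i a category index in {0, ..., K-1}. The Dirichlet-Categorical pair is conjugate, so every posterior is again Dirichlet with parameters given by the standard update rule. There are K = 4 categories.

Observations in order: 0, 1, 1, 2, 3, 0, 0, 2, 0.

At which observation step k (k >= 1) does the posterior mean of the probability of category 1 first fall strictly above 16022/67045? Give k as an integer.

obs 1: x=0 → posterior Dirichlet(12, 11/3, 7/4, 8/3)
obs 2: x=1 → posterior Dirichlet(12, 14/3, 7/4, 8/3)
obs 3: x=1 → posterior Dirichlet(12, 17/3, 7/4, 8/3)
obs 4: x=2 → posterior Dirichlet(12, 17/3, 11/4, 8/3)
obs 5: x=3 → posterior Dirichlet(12, 17/3, 11/4, 11/3)
obs 6: x=0 → posterior Dirichlet(13, 17/3, 11/4, 11/3)
obs 7: x=0 → posterior Dirichlet(14, 17/3, 11/4, 11/3)
obs 8: x=2 → posterior Dirichlet(14, 17/3, 15/4, 11/3)
obs 9: x=0 → posterior Dirichlet(15, 17/3, 15/4, 11/3)

k = 3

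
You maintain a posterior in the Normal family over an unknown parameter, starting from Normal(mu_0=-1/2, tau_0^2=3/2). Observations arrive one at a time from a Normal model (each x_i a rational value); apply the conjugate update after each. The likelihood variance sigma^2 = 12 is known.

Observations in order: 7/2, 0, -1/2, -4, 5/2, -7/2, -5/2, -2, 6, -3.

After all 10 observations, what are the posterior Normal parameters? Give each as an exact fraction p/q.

mu_0=-5/12, tau_0^2=2/3

obs 1: x=7/2 → posterior Normal(-1/18, 4/3)
obs 2: x=0 → posterior Normal(-1/20, 6/5)
obs 3: x=-1/2 → posterior Normal(-1/11, 12/11)
obs 4: x=-4 → posterior Normal(-5/12, 1)
obs 5: x=5/2 → posterior Normal(-5/26, 12/13)
obs 6: x=-7/2 → posterior Normal(-3/7, 6/7)
obs 7: x=-5/2 → posterior Normal(-17/30, 4/5)
obs 8: x=-2 → posterior Normal(-21/32, 3/4)
obs 9: x=6 → posterior Normal(-9/34, 12/17)
obs 10: x=-3 → posterior Normal(-5/12, 2/3)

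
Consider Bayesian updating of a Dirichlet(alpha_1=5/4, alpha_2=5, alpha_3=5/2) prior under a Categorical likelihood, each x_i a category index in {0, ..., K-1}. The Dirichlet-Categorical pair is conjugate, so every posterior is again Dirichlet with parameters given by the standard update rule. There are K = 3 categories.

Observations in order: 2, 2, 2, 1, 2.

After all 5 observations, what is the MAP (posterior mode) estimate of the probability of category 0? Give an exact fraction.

1/43

obs 1: x=2 → posterior Dirichlet(5/4, 5, 7/2)
obs 2: x=2 → posterior Dirichlet(5/4, 5, 9/2)
obs 3: x=2 → posterior Dirichlet(5/4, 5, 11/2)
obs 4: x=1 → posterior Dirichlet(5/4, 6, 11/2)
obs 5: x=2 → posterior Dirichlet(5/4, 6, 13/2)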